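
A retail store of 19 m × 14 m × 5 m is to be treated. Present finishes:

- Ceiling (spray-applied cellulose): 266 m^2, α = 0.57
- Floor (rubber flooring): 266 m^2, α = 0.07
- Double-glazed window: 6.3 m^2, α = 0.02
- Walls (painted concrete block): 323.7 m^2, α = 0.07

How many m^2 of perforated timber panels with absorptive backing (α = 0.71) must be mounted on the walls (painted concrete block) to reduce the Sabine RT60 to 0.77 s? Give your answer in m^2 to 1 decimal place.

132.9

A₁ = Σ Sᵢαᵢ = 266*0.57 + 266*0.07 + 6.3*0.02 + 323.7*0.07 = 193.025 sabins.
V = 1330 m³. Target absorption A₂ = 0.161 × 1330 / 0.77 = 278.091 sabins.
ΔA needed = 278.091 − 193.025 = 85.066 sabins.
Each m^2 of panel replacing the walls (painted concrete block) adds (0.71 − 0.07) = 0.64 sabins.
Panel area = 85.066 / 0.64 = 132.9 m^2.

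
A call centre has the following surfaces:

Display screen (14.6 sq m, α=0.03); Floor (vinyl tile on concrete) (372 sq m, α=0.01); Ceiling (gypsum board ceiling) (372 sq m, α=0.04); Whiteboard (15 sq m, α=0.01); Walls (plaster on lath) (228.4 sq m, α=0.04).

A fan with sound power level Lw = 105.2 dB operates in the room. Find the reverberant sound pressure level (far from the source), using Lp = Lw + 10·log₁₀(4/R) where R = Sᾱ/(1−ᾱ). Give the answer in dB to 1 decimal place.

A = 28.324 sabins; S = 1002.0 sq m.
ᾱ = 28.324/1002.0 = 0.0283; R = Sᾱ/(1−ᾱ) = 28.324/(1−0.0283) = 29.149 sq m.
Lp = Lw + 10 log₁₀(4/R) = 105.2 -8.63 = 96.6 dB.

96.6 dB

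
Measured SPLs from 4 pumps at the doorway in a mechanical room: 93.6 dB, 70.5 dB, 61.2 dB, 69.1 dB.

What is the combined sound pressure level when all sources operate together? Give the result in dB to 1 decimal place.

Σ 10^(Lᵢ/10) = 2.312e+09.
Back to dB: 10·log₁₀ Σ = 93.6 dB.

93.6 dB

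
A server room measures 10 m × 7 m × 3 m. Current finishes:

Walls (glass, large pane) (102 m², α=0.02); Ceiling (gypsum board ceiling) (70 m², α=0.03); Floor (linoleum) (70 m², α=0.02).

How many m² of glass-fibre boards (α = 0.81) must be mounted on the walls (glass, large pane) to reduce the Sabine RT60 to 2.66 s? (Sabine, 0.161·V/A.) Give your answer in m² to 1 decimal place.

9.1

A₁ = Σ Sᵢαᵢ = 102*0.02 + 70*0.03 + 70*0.02 = 5.540 sabins.
Required A₂ = 0.161·210/2.66 = 12.711 sabins.
ΔA needed = 12.711 − 5.540 = 7.171 sabins.
Net gain per m²: Δα = 0.81 − 0.02 = 0.79.
Panel area = 7.171 / 0.79 = 9.1 m².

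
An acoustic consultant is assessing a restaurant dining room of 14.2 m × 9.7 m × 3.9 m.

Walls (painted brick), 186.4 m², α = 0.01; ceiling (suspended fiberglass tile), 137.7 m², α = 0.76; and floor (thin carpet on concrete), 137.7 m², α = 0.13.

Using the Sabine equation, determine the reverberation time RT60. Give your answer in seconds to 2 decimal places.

Summing Sᵢαᵢ: 1.864 + 104.652 + 17.901 → A = 124.417 sabins.
V = 14.2·9.7·3.9 = 537.186 m³.
T = 0.161 V/A = 0.161·537.186/124.417 = 0.70 s.

0.70 seconds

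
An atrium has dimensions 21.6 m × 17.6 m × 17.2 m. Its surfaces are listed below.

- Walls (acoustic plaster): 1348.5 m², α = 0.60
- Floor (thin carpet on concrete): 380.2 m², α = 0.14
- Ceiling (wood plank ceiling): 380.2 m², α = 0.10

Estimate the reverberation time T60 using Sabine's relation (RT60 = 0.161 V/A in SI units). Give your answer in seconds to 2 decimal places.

Total absorption A = 1348.5·0.60 + 380.2·0.14 + 380.2·0.10
  = 809.100 + 53.228 + 38.020 = 900.348 m² sabins.
Volume V = 21.6 × 17.6 × 17.2 = 6538.752 m³.
Sabine: RT60 = 0.161 × 6538.752 / 900.348 = 1.17 s.

1.17 s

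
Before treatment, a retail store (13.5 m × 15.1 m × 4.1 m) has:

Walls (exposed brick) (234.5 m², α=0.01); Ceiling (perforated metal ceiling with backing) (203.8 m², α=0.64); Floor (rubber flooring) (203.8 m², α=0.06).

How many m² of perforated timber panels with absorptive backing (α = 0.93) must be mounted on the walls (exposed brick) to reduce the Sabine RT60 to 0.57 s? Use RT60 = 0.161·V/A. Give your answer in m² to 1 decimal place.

Total absorption A₁ = 234.5×0.01 + 203.8×0.64 + 203.8×0.06
  = 2.345 + 130.432 + 12.228 = 145.005 m² sabins.
V = 835.785 m³. Target absorption A₂ = 0.161 × 835.785 / 0.57 = 236.073 sabins.
Absorption to add: 236.073 − 145.005 = 91.068 sabins.
Each m² of panel replacing the walls (exposed brick) adds (0.93 − 0.01) = 0.92 sabins.
Area = ΔA/Δα = 91.068/0.92 = 99.0 m².

99.0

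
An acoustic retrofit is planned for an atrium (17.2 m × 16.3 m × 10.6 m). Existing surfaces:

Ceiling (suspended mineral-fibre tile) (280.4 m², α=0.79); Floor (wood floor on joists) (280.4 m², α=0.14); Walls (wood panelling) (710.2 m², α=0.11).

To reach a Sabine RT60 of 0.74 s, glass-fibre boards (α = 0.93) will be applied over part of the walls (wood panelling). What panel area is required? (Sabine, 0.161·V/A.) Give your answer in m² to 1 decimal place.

375.2

A₁ = Σ Sᵢαᵢ = 280.4×0.79 + 280.4×0.14 + 710.2×0.11 = 338.894 sabins.
V = 2971.816 m³. Target absorption A₂ = 0.161 × 2971.816 / 0.74 = 646.571 sabins.
ΔA needed = 646.571 − 338.894 = 307.677 sabins.
Each m² of panel replacing the walls (wood panelling) adds (0.93 − 0.11) = 0.82 sabins.
Area = ΔA/Δα = 307.677/0.82 = 375.2 m².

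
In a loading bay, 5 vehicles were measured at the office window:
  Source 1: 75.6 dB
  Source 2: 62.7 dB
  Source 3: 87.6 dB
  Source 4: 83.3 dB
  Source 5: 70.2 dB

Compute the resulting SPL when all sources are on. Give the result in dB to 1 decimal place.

89.2 dB

Converting to relative power and adding: 10^(75.6/10) + 10^(62.7/10) + 10^(87.6/10) + 10^(83.3/10) + 10^(70.2/10) = 8.379e+08.
Back to dB: 10·log₁₀ Σ = 89.2 dB.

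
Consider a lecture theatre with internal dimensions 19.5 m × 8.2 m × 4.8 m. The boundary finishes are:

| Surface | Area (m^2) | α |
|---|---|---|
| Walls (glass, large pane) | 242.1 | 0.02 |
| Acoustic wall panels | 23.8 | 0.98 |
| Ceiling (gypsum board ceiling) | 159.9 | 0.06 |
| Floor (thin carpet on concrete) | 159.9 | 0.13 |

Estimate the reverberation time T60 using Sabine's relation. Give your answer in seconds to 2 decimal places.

A = Σ Sᵢαᵢ = 242.1*0.02 + 23.8*0.98 + 159.9*0.06 + 159.9*0.13 = 58.547 sabins.
Room volume: 767.52 m³.
RT60 = 0.161 · V / A = 0.161 × 767.52 / 58.547 = 2.11 s.

2.11 s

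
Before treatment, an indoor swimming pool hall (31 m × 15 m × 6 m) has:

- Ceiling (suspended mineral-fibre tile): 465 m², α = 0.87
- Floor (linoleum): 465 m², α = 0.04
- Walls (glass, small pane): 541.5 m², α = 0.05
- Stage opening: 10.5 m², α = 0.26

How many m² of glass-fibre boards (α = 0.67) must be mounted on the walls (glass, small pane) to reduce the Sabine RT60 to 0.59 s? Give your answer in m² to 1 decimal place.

Equivalent absorption area: A₁ = 465·0.87 + 465·0.04 + 541.5·0.05 + 10.5·0.26 = 452.955 m².
V = 2790 m³. Target absorption A₂ = 0.161 × 2790 / 0.59 = 761.339 sabins.
Absorption to add: 761.339 − 452.955 = 308.384 sabins.
Each m² of panel replacing the walls (glass, small pane) adds (0.67 − 0.05) = 0.62 sabins.
Panel area = 308.384 / 0.62 = 497.4 m².

497.4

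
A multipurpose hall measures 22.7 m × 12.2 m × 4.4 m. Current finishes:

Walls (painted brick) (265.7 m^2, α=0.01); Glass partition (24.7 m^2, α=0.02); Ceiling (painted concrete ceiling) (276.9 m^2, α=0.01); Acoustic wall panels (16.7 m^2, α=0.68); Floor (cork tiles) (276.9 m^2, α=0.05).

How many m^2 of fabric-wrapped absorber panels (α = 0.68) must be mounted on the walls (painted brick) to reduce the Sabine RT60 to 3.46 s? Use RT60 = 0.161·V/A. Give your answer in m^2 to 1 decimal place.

38.2

A₁ = Σ Sᵢαᵢ = 265.7×0.01 + 24.7×0.02 + 276.9×0.01 + 16.7×0.68 + 276.9×0.05 = 31.121 sabins.
Required A₂ = 0.161·1218.536/3.46 = 56.701 sabins.
ΔA needed = 56.701 − 31.121 = 25.580 sabins.
Net gain per m^2: Δα = 0.68 − 0.01 = 0.67.
Panel area = 25.580 / 0.67 = 38.2 m^2.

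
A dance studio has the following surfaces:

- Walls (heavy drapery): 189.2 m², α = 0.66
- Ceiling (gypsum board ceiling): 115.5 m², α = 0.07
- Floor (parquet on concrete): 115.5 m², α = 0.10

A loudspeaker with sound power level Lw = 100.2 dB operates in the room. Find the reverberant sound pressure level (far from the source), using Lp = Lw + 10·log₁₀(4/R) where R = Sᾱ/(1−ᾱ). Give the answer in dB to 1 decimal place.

82.8 dB

Σ(Sᵢαᵢ) = 189.2×0.66 + 115.5×0.07 + 115.5×0.10 = 144.507; total area S = 420.2 m².
ᾱ = 144.507/420.2 = 0.3439; R = Sᾱ/(1−ᾱ) = 144.507/(1−0.3439) = 220.251 m².
Lp = 100.2 + 10·log₁₀(4/220.251) = 100.2 + (-17.41) = 82.8 dB.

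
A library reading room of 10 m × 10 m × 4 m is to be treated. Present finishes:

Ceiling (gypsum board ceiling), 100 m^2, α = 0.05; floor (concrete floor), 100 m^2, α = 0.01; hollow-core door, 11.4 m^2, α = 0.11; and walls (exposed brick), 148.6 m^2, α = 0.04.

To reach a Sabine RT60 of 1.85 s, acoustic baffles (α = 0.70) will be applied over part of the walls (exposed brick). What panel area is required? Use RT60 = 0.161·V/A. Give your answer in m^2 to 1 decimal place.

A₁ = Σ Sᵢαᵢ = 100×0.05 + 100×0.01 + 11.4×0.11 + 148.6×0.04 = 13.198 sabins.
V = 400 m³. Target absorption A₂ = 0.161 × 400 / 1.85 = 34.811 sabins.
ΔA needed = 34.811 − 13.198 = 21.613 sabins.
Net gain per m^2: Δα = 0.70 − 0.04 = 0.66.
Area = ΔA/Δα = 21.613/0.66 = 32.7 m^2.

32.7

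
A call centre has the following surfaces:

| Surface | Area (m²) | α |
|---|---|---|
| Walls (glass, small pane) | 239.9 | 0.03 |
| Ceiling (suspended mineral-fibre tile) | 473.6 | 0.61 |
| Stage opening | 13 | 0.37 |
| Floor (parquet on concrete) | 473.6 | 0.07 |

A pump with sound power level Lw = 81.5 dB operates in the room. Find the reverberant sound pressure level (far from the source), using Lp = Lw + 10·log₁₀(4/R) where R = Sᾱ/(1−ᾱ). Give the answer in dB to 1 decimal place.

Σ(Sᵢαᵢ) = 239.9·0.03 + 473.6·0.61 + 13·0.37 + 473.6·0.07 = 334.055; total area S = 1200.1 m².
ᾱ = 0.2784, so room constant R = A/(1−ᾱ) = 462.937 m².
Lp = 81.5 + 10·log₁₀(4/462.937) = 81.5 + (-20.63) = 60.9 dB.

60.9 dB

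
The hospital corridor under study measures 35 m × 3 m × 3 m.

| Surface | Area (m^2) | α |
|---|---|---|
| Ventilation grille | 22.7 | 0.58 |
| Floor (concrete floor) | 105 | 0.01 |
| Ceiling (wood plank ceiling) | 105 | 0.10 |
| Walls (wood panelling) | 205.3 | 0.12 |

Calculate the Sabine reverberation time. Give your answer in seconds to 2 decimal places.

Summing Sᵢαᵢ: 13.166 + 1.050 + 10.500 + 24.636 → A = 49.352 sabins.
Room volume: 315 m³.
RT60 = 0.161 · V / A = 0.161 × 315 / 49.352 = 1.03 s.

1.03 sec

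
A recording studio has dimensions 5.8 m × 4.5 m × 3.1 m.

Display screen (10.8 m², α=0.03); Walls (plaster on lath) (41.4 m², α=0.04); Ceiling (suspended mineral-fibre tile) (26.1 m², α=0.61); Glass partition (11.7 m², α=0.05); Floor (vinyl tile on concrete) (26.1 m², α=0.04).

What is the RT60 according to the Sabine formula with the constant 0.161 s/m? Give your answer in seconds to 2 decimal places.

0.67 s

A = Σ Sᵢαᵢ = 10.8×0.03 + 41.4×0.04 + 26.1×0.61 + 11.7×0.05 + 26.1×0.04 = 19.530 sabins.
Volume V = 5.8 × 4.5 × 3.1 = 80.91 m³.
Sabine: RT60 = 0.161 × 80.91 / 19.530 = 0.67 s.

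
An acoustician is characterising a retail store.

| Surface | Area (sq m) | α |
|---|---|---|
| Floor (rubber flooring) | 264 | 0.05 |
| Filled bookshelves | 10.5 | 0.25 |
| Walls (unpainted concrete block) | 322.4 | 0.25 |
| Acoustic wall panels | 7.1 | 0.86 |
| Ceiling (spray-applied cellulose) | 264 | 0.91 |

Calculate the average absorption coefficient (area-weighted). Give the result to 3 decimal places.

S = Σ Sᵢ = 264 + 10.5 + 322.4 + 7.1 + 264 = 868.0 sq m.
Σ(Sᵢαᵢ) = 264*0.05 + 10.5*0.25 + 322.4*0.25 + 7.1*0.86 + 264*0.91 = 342.771.
ᾱ = 342.771 / 868.0 = 0.395.

0.395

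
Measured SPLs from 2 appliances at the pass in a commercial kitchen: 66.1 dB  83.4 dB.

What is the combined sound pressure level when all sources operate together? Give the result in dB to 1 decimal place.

Converting to relative power and adding: 10^(66.1/10) + 10^(83.4/10) = 2.228e+08.
Combined level = 10 log₁₀(2.228e+08) = 83.5 dB.

83.5 dB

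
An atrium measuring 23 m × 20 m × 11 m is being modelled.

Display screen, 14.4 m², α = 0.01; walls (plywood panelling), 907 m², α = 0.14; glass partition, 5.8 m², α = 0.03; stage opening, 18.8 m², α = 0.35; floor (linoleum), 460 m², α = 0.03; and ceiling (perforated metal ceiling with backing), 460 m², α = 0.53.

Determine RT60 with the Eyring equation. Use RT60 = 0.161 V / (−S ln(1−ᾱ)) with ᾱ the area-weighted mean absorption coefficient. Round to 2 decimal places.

1.85 s

Total surface area S = 14.4 + 907 + 5.8 + 18.8 + 460 + 460 = 1866.0 m².
Σ(Sᵢαᵢ) = 14.4×0.01 + 907×0.14 + 5.8×0.03 + 18.8×0.35 + 460×0.03 + 460×0.53 = 391.478.
ᾱ = 391.478 / 1866.0 = 0.2098.
Eyring denominator: −S ln(1−ᾱ) = 439.386.
V = 23 × 20 × 11 = 5060 m³.
T = 0.161·V/[−S·ln(1−ᾱ)] = 0.161·5060/439.386 = 1.85 s.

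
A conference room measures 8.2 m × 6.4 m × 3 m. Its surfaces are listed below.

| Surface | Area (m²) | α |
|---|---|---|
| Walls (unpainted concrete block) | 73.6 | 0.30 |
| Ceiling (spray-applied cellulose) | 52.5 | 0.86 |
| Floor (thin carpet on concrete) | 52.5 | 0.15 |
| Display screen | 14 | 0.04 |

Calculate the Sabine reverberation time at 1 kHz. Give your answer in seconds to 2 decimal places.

0.34 s

Equivalent absorption area: A = 73.6×0.30 + 52.5×0.86 + 52.5×0.15 + 14×0.04 = 75.665 m².
V = 8.2·6.4·3 = 157.44 m³.
T = 0.161 V/A = 0.161·157.44/75.665 = 0.34 s.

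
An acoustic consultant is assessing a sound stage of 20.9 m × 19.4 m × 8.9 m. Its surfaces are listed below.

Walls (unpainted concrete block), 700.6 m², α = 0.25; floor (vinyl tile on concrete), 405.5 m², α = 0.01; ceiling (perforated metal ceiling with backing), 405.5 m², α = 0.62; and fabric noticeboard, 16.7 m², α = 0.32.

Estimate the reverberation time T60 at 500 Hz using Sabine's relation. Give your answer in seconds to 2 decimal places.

Equivalent absorption area: A = 700.6×0.25 + 405.5×0.01 + 405.5×0.62 + 16.7×0.32 = 435.959 m².
V = 20.9·19.4·8.9 = 3608.594 m³.
Sabine: RT60 = 0.161 × 3608.594 / 435.959 = 1.33 s.

1.33 sec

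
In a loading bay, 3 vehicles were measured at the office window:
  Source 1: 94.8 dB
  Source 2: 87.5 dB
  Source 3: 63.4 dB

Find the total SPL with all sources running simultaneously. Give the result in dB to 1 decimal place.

Σ 10^(Lᵢ/10) = 3.584e+09.
Combined level = 10 log₁₀(3.584e+09) = 95.5 dB.

95.5 dB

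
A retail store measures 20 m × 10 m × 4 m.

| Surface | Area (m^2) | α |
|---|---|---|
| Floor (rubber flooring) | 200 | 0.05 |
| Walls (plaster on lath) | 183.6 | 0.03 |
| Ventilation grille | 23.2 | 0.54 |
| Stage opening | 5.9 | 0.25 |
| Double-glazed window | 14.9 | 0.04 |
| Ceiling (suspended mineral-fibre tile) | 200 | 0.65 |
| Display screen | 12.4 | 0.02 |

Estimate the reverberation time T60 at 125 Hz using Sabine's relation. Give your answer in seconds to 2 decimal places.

0.80 s

A = Σ Sᵢαᵢ = 200*0.05 + 183.6*0.03 + 23.2*0.54 + 5.9*0.25 + 14.9*0.04 + 200*0.65 + 12.4*0.02 = 160.355 sabins.
Room volume: 800 m³.
RT60 = 0.161 · V / A = 0.161 × 800 / 160.355 = 0.80 s.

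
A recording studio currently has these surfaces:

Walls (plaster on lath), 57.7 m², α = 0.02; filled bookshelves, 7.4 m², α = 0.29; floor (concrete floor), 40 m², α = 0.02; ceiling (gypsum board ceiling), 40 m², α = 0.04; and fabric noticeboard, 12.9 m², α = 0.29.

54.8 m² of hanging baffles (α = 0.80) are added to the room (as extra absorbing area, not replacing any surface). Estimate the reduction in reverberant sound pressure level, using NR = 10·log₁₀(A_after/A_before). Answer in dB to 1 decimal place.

Summing Sᵢαᵢ: 1.154 + 2.146 + 0.800 + 1.600 + 3.741 → A_before = 9.441 sabins.
Treatment contributes 54.8·0.80 = 43.840 sabins.
A_after = 9.441 + 43.840 = 53.281 sabins.
Reduction = 10 log₁₀(A_after/A_before) = 10 log₁₀(5.6436) = 7.5 dB.

7.5 dB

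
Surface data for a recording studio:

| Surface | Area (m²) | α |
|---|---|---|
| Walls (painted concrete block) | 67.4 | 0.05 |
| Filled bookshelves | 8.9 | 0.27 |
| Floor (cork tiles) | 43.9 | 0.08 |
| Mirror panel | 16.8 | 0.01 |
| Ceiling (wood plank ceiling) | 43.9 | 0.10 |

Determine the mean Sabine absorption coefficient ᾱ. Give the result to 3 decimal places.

0.077

S = Σ Sᵢ = 67.4 + 8.9 + 43.9 + 16.8 + 43.9 = 180.9 m².
Weighted sum Σ Sα = 13.843.
ᾱ = A/S = 0.077.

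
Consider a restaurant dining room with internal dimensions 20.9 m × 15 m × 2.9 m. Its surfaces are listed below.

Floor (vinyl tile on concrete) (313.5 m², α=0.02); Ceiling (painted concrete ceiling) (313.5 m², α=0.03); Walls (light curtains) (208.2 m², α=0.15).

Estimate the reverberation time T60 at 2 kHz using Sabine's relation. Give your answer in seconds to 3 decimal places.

3.121 sec

A = Σ Sᵢαᵢ = 313.5·0.02 + 313.5·0.03 + 208.2·0.15 = 46.905 sabins.
Volume V = 20.9 × 15 × 2.9 = 909.15 m³.
T = 0.161 V/A = 0.161·909.15/46.905 = 3.121 s.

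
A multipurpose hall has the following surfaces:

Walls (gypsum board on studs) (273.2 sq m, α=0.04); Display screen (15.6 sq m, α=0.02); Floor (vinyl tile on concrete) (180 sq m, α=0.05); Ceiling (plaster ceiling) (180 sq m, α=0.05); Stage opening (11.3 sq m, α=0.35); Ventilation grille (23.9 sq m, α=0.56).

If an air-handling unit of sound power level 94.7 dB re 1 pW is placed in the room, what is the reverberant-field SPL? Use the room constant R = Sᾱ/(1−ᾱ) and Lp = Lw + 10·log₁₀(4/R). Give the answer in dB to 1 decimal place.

Σ(Sᵢαᵢ) = 273.2×0.04 + 15.6×0.02 + 180×0.05 + 180×0.05 + 11.3×0.35 + 23.9×0.56 = 46.579; total area S = 684.0 sq m.
ᾱ = 0.0681, so room constant R = A/(1−ᾱ) = 49.983 sq m.
Lp = 94.7 + 10·log₁₀(4/49.983) = 94.7 + (-10.97) = 83.7 dB.

83.7 dB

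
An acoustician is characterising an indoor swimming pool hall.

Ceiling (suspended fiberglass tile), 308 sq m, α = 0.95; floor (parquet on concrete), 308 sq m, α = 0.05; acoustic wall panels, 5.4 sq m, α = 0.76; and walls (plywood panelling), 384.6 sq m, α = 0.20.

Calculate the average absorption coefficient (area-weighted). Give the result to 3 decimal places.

Total surface area S = 1006.0 sq m.
A = 308*0.95 + 308*0.05 + 5.4*0.76 + 384.6*0.20 = 389.024 sabins.
ᾱ = A/S = 0.387.

0.387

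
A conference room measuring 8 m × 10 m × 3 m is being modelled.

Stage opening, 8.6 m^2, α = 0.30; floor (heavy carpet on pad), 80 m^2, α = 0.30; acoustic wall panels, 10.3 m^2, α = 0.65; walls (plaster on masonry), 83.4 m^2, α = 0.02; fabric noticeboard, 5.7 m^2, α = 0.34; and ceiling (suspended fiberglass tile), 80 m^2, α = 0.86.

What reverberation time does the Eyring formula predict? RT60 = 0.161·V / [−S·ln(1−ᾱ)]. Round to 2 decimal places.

0.29 sec

Total surface area S = 8.6 + 80 + 10.3 + 83.4 + 5.7 + 80 = 268.0 m^2.
Absorption A = 8.6·0.30 + 80·0.30 + 10.3·0.65 + 83.4·0.02 + 5.7·0.34 + 80·0.86 = 105.681 sabins.
ᾱ = 105.681 / 268.0 = 0.3943.
Eyring denominator: −S ln(1−ᾱ) = 134.367.
V = 8 × 10 × 3 = 240 m³.
T = 0.161·V/[−S·ln(1−ᾱ)] = 0.161·240/134.367 = 0.29 s.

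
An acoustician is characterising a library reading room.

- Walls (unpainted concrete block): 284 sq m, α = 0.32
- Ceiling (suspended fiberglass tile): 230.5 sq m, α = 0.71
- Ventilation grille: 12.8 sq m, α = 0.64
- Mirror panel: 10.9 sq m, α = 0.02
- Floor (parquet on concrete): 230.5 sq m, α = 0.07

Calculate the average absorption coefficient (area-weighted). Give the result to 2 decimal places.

S = Σ Sᵢ = 284 + 230.5 + 12.8 + 10.9 + 230.5 = 768.7 sq m.
Σ(Sᵢαᵢ) = 284×0.32 + 230.5×0.71 + 12.8×0.64 + 10.9×0.02 + 230.5×0.07 = 279.080.
ᾱ = 279.080 / 768.7 = 0.36.

0.36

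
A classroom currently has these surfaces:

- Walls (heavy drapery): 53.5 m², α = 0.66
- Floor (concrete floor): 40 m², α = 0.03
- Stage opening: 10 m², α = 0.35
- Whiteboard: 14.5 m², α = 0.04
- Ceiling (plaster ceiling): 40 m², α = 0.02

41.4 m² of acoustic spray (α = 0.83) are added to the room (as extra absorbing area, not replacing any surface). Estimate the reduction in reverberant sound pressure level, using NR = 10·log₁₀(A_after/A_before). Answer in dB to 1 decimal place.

2.6 dB

A_before = Σ Sᵢαᵢ = 53.5*0.66 + 40*0.03 + 10*0.35 + 14.5*0.04 + 40*0.02 = 41.390 sabins.
Treatment contributes 41.4·0.83 = 34.362 sabins.
New total A_after = 75.752 sabins.
Reduction = 10 log₁₀(A_after/A_before) = 10 log₁₀(1.8302) = 2.6 dB.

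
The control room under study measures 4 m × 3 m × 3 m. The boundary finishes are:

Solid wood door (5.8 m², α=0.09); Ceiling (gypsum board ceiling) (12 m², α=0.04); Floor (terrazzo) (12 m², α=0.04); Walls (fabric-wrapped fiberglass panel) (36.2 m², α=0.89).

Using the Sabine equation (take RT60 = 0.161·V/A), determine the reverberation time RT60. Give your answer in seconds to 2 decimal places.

Equivalent absorption area: A = 5.8·0.09 + 12·0.04 + 12·0.04 + 36.2·0.89 = 33.700 m².
Room volume: 36 m³.
T = 0.161 V/A = 0.161·36/33.700 = 0.17 s.

0.17 s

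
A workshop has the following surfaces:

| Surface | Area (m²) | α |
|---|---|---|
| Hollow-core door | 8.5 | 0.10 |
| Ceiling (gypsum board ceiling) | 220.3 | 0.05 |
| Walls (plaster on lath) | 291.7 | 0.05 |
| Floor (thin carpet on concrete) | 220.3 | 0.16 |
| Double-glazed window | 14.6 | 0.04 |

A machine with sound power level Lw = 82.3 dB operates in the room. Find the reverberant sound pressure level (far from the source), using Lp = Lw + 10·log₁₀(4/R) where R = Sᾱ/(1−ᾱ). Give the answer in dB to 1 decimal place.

A = 62.282 sabins; S = 755.4 m².
ᾱ = 62.282/755.4 = 0.0824; R = Sᾱ/(1−ᾱ) = 62.282/(1−0.0824) = 67.875 m².
Lp = Lw + 10 log₁₀(4/R) = 82.3 -12.30 = 70.0 dB.

70.0 dB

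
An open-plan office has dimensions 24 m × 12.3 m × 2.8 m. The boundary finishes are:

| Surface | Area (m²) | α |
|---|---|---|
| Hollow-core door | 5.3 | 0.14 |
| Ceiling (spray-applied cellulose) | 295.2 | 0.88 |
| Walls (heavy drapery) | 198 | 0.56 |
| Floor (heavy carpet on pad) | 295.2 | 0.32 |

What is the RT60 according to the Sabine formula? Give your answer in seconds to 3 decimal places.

Summing Sᵢαᵢ: 0.742 + 259.776 + 110.880 + 94.464 → A = 465.862 sabins.
V = 24·12.3·2.8 = 826.56 m³.
T = 0.161 V/A = 0.161·826.56/465.862 = 0.286 s.

0.286 s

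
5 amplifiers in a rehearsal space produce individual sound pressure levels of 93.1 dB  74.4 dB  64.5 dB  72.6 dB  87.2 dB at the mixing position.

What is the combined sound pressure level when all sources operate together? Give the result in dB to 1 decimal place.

Σ 10^(Lᵢ/10) = 2.615e+09.
Back to dB: 10·log₁₀ Σ = 94.2 dB.

94.2 dB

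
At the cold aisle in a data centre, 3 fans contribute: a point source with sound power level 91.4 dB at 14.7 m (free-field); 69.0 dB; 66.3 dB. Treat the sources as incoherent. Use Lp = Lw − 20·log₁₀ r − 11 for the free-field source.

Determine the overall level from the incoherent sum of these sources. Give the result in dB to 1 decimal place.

71.0 dB

Source at 14.7 m: Lp = 91.4 − 20·log₁₀(14.7) − 11 = 57.1 dB.
Sum in the linear (power) domain: Σ 10^(Lᵢ/10) = 10^(57.1/10) + 10^(69.0/10) + 10^(66.3/10) = 1.272e+07.
L_total = 10·log₁₀(1.272e+07) = 71.0 dB.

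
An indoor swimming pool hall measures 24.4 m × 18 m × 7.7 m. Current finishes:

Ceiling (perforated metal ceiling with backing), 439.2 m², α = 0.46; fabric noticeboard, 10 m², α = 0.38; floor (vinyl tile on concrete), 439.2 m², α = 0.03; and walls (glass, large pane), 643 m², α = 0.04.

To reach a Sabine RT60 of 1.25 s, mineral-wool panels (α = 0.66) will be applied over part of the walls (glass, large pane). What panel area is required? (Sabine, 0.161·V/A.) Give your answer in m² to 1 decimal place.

Summing Sᵢαᵢ: 202.032 + 3.800 + 13.176 + 25.720 → A₁ = 244.728 sabins.
V = 3381.84 m³. Target absorption A₂ = 0.161 × 3381.84 / 1.25 = 435.581 sabins.
Absorption to add: 435.581 − 244.728 = 190.853 sabins.
Each m² of panel replacing the walls (glass, large pane) adds (0.66 − 0.04) = 0.62 sabins.
Area = ΔA/Δα = 190.853/0.62 = 307.8 m².

307.8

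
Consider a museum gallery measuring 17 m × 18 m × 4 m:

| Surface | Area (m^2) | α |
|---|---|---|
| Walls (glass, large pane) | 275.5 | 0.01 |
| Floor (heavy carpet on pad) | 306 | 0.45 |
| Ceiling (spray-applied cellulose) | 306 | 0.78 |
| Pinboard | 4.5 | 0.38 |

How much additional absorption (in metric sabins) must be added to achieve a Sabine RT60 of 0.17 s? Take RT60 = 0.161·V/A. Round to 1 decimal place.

778.4 sabins

A₁ = Σ Sᵢαᵢ = 275.5·0.01 + 306·0.45 + 306·0.78 + 4.5·0.38 = 380.845 sabins.
Target A₂ = 0.161·1224/0.17 = 1159.200 sabins (V = 1224 m³).
Shortfall: 1159.200 − 380.845 = 778.4 sabins.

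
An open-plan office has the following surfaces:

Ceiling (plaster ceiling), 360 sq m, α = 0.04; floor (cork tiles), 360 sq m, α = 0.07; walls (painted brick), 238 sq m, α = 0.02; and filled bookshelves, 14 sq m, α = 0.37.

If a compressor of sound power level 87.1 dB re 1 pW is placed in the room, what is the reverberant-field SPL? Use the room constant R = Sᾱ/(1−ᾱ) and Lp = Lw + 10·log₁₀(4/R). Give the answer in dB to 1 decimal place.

75.9 dB

Σ(Sᵢαᵢ) = 360×0.04 + 360×0.07 + 238×0.02 + 14×0.37 = 49.540; total area S = 972.0 sq m.
ᾱ = 0.0510, so room constant R = A/(1−ᾱ) = 52.202 sq m.
Lp = Lw + 10 log₁₀(4/R) = 87.1 -11.16 = 75.9 dB.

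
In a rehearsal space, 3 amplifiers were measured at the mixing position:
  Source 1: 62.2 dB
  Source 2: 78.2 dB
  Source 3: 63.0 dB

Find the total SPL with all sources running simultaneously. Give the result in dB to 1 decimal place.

78.4 dB

Σ 10^(Lᵢ/10) = 6.972e+07.
Combined level = 10 log₁₀(6.972e+07) = 78.4 dB.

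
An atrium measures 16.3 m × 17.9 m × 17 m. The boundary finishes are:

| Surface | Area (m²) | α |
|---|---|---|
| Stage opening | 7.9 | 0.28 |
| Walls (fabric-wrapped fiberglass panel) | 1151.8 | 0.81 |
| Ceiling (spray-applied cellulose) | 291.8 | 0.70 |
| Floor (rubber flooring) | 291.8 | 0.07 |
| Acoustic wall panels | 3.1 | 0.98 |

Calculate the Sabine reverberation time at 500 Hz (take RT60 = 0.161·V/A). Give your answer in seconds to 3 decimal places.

0.687 s

Summing Sᵢαᵢ: 2.212 + 932.958 + 204.260 + 20.426 + 3.038 → A = 1162.894 sabins.
V = 16.3·17.9·17 = 4960.09 m³.
Sabine: RT60 = 0.161 × 4960.09 / 1162.894 = 0.687 s.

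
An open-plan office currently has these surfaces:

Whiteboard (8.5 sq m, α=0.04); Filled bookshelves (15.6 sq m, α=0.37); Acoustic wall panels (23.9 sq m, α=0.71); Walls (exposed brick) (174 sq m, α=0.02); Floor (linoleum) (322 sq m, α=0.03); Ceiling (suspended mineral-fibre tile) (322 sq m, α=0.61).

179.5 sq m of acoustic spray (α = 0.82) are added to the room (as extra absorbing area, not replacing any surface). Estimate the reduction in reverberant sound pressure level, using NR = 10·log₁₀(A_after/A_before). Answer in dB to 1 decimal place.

2.1 dB

Total absorption A_before = 8.5*0.04 + 15.6*0.37 + 23.9*0.71 + 174*0.02 + 322*0.03 + 322*0.61
  = 0.340 + 5.772 + 16.969 + 3.480 + 9.660 + 196.420 = 232.641 sq m sabins.
Treatment contributes 179.5·0.82 = 147.190 sabins.
A_after = 232.641 + 147.190 = 379.831 sabins.
Reduction = 10 log₁₀(A_after/A_before) = 10 log₁₀(1.6327) = 2.1 dB.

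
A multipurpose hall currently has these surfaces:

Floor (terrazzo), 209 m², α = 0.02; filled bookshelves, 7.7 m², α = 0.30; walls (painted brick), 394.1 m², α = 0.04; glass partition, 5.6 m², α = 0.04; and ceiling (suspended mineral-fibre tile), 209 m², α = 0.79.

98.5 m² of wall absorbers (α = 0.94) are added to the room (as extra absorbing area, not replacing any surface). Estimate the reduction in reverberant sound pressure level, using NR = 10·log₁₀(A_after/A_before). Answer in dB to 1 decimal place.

Summing Sᵢαᵢ: 4.180 + 2.310 + 15.764 + 0.224 + 165.110 → A_before = 187.588 sabins.
Added absorption = 98.5 × 0.94 = 92.590 sabins.
A_after = 187.588 + 92.590 = 280.178 sabins.
NR = 10·log₁₀(280.178/187.588) = 1.7 dB.

1.7 dB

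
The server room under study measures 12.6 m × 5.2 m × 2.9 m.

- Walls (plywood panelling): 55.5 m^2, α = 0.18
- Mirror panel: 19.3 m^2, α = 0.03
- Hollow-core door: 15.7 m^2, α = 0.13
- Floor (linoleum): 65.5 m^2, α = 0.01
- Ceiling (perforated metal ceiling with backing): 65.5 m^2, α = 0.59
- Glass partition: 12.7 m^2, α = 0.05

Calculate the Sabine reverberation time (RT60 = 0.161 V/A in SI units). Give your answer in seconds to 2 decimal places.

0.58 s

Equivalent absorption area: A = 55.5*0.18 + 19.3*0.03 + 15.7*0.13 + 65.5*0.01 + 65.5*0.59 + 12.7*0.05 = 52.545 m^2.
Volume V = 12.6 × 5.2 × 2.9 = 190.008 m³.
RT60 = 0.161 · V / A = 0.161 × 190.008 / 52.545 = 0.58 s.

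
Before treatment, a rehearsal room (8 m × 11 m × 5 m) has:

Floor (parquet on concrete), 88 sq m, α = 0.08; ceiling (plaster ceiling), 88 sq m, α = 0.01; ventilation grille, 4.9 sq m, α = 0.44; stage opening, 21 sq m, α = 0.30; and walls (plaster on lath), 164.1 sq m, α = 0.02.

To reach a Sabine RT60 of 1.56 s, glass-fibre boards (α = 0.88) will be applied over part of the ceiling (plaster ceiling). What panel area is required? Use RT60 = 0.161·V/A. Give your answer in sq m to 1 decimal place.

29.6

Total absorption A₁ = 88·0.08 + 88·0.01 + 4.9·0.44 + 21·0.30 + 164.1·0.02
  = 7.040 + 0.880 + 2.156 + 6.300 + 3.282 = 19.658 sq m sabins.
V = 440 m³. Target absorption A₂ = 0.161 × 440 / 1.56 = 45.410 sabins.
Absorption to add: 45.410 − 19.658 = 25.752 sabins.
Net gain per sq m: Δα = 0.88 − 0.01 = 0.87.
Area = ΔA/Δα = 25.752/0.87 = 29.6 sq m.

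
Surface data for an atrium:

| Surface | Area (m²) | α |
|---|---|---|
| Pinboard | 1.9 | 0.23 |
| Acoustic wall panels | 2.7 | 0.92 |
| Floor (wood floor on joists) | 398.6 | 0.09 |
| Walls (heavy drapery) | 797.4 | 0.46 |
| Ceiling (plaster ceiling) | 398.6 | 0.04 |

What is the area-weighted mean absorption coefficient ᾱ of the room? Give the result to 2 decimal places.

0.26

S = Σ Sᵢ = 1.9 + 2.7 + 398.6 + 797.4 + 398.6 = 1599.2 m².
Σ(Sᵢαᵢ) = 1.9×0.23 + 2.7×0.92 + 398.6×0.09 + 797.4×0.46 + 398.6×0.04 = 421.543.
ᾱ = 421.543 / 1599.2 = 0.26.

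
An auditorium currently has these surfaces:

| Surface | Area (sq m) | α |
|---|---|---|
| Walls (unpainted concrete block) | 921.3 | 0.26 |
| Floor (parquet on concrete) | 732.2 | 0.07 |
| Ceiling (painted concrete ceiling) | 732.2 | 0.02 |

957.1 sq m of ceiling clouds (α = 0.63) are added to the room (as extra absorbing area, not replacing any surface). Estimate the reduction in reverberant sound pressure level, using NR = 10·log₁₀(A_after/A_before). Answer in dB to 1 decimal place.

Summing Sᵢαᵢ: 239.538 + 51.254 + 14.644 → A_before = 305.436 sabins.
Added absorption = 957.1 × 0.63 = 602.973 sabins.
A_after = 305.436 + 602.973 = 908.409 sabins.
Reduction = 10 log₁₀(A_after/A_before) = 10 log₁₀(2.9741) = 4.7 dB.

4.7 dB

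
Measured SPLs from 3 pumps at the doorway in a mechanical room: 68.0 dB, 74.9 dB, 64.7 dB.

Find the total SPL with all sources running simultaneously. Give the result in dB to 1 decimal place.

76.0 dB

Converting to relative power and adding: 10^(68.0/10) + 10^(74.9/10) + 10^(64.7/10) = 4.016e+07.
Back to dB: 10·log₁₀ Σ = 76.0 dB.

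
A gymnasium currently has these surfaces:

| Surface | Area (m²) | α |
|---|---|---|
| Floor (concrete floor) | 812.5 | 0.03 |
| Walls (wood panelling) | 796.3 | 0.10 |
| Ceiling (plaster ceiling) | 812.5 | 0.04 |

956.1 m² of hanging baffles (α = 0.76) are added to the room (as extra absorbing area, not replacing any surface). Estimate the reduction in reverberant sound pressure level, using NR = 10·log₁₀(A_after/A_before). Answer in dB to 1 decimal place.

8.0 dB

Summing Sᵢαᵢ: 24.375 + 79.630 + 32.500 → A_before = 136.505 sabins.
Added absorption = 956.1 × 0.76 = 726.636 sabins.
A_after = 136.505 + 726.636 = 863.141 sabins.
NR = 10·log₁₀(863.141/136.505) = 8.0 dB.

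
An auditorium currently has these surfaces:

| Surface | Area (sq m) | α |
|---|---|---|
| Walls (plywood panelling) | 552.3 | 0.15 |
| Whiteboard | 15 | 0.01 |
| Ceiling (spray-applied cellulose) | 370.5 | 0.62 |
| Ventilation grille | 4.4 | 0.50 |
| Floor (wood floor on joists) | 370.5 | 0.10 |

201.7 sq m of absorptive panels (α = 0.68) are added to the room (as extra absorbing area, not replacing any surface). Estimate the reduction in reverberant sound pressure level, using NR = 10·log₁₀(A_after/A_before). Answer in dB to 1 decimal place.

Total absorption A_before = 552.3*0.15 + 15*0.01 + 370.5*0.62 + 4.4*0.50 + 370.5*0.10
  = 82.845 + 0.150 + 229.710 + 2.200 + 37.050 = 351.955 sq m sabins.
Added absorption = 201.7 × 0.68 = 137.156 sabins.
A_after = 351.955 + 137.156 = 489.111 sabins.
Reduction = 10 log₁₀(A_after/A_before) = 10 log₁₀(1.3897) = 1.4 dB.

1.4 dB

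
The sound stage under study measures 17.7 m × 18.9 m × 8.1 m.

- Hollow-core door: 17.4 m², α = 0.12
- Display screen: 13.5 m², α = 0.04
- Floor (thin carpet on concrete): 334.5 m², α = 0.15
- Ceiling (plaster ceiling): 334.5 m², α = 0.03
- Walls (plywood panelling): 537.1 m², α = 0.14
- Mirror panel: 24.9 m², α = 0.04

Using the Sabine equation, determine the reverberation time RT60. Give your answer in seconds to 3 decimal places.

3.138 sec

Total absorption A = 17.4·0.12 + 13.5·0.04 + 334.5·0.15 + 334.5·0.03 + 537.1·0.14 + 24.9·0.04
  = 2.088 + 0.540 + 50.175 + 10.035 + 75.194 + 0.996 = 139.028 m² sabins.
V = 17.7·18.9·8.1 = 2709.693 m³.
Sabine: RT60 = 0.161 × 2709.693 / 139.028 = 3.138 s.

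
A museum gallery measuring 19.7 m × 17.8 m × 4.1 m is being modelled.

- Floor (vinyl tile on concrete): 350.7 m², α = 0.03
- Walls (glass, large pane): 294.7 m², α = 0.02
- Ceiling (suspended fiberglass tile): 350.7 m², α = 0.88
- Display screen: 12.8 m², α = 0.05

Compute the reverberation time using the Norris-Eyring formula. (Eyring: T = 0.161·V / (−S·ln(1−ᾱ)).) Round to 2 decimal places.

S = Σ Sᵢ = 1008.9 m².
Absorption A = 350.7×0.03 + 294.7×0.02 + 350.7×0.88 + 12.8×0.05 = 325.671 sabins.
ᾱ = 325.671 / 1008.9 = 0.3228.
−S·ln(1−ᾱ) = −1008.9 × ln(1 − 0.3228) = 393.258.
V = 19.7 × 17.8 × 4.1 = 1437.706 m³.
T = 0.161·V/[−S·ln(1−ᾱ)] = 0.161·1437.706/393.258 = 0.59 s.

0.59 s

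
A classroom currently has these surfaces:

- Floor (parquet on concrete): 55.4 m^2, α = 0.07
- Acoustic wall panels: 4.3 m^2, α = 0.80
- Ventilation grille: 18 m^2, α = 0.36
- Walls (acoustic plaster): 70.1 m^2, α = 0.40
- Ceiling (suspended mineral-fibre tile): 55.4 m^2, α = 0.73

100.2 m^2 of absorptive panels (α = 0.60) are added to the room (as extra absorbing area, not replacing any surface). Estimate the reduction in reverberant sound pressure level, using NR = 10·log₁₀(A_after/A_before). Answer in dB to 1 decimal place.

2.4 dB

Equivalent absorption area: A_before = 55.4×0.07 + 4.3×0.80 + 18×0.36 + 70.1×0.40 + 55.4×0.73 = 82.280 m^2.
Added absorption = 100.2 × 0.60 = 60.120 sabins.
A_after = 82.280 + 60.120 = 142.400 sabins.
Reduction = 10 log₁₀(A_after/A_before) = 10 log₁₀(1.7307) = 2.4 dB.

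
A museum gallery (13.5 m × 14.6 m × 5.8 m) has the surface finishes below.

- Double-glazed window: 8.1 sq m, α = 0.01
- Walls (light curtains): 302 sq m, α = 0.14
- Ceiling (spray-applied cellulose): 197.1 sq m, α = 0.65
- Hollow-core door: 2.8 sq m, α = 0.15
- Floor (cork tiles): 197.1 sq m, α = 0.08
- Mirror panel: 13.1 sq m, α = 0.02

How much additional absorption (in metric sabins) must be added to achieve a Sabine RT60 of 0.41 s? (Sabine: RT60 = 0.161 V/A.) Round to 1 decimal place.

Equivalent absorption area: A₁ = 8.1·0.01 + 302·0.14 + 197.1·0.65 + 2.8·0.15 + 197.1·0.08 + 13.1·0.02 = 186.926 sq m.
Target A₂ = 0.161·1143.18/0.41 = 448.907 sabins (V = 1143.18 m³).
Shortfall: 448.907 − 186.926 = 262.0 sabins.

262.0 sabins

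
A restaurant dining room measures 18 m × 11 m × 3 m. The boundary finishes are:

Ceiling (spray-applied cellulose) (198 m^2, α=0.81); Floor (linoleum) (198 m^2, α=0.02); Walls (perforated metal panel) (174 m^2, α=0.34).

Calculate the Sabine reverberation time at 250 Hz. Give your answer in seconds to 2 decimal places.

0.43 sec

Total absorption A = 198·0.81 + 198·0.02 + 174·0.34
  = 160.380 + 3.960 + 59.160 = 223.500 m^2 sabins.
Room volume: 594 m³.
T = 0.161 V/A = 0.161·594/223.500 = 0.43 s.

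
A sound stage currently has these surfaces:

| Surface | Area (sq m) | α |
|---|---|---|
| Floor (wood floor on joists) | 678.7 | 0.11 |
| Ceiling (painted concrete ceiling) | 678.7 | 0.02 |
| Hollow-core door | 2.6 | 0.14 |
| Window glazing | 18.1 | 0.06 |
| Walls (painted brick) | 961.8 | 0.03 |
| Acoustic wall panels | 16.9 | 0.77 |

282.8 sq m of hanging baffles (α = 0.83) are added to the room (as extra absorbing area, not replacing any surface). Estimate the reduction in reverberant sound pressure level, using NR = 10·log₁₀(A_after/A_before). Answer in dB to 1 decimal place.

Total absorption A_before = 678.7*0.11 + 678.7*0.02 + 2.6*0.14 + 18.1*0.06 + 961.8*0.03 + 16.9*0.77
  = 74.657 + 13.574 + 0.364 + 1.086 + 28.854 + 13.013 = 131.548 sq m sabins.
Added absorption = 282.8 × 0.83 = 234.724 sabins.
A_after = 131.548 + 234.724 = 366.272 sabins.
Reduction = 10 log₁₀(A_after/A_before) = 10 log₁₀(2.7843) = 4.4 dB.

4.4 dB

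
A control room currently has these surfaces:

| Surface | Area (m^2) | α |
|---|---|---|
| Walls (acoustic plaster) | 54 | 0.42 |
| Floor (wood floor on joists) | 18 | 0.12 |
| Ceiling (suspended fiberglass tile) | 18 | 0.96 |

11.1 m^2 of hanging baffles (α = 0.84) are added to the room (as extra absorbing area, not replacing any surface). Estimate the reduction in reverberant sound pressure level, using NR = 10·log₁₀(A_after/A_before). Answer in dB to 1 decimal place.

0.9 dB

Total absorption A_before = 54·0.42 + 18·0.12 + 18·0.96
  = 22.680 + 2.160 + 17.280 = 42.120 m^2 sabins.
Added absorption = 11.1 × 0.84 = 9.324 sabins.
New total A_after = 51.444 sabins.
Reduction = 10 log₁₀(A_after/A_before) = 10 log₁₀(1.2214) = 0.9 dB.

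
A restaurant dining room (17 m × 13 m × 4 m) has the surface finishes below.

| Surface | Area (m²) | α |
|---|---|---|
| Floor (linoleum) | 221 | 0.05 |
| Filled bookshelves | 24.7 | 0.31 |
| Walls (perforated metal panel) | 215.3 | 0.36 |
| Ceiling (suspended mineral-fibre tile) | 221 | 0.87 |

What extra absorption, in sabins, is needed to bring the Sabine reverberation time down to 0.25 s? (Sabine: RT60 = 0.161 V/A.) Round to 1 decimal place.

A₁ = Σ Sᵢαᵢ = 221·0.05 + 24.7·0.31 + 215.3·0.36 + 221·0.87 = 288.485 sabins.
Target A₂ = 0.161·884/0.25 = 569.296 sabins (V = 884 m³).
Additional absorption ΔA = 569.296 − 288.485 = 280.8 sabins.

280.8 sabins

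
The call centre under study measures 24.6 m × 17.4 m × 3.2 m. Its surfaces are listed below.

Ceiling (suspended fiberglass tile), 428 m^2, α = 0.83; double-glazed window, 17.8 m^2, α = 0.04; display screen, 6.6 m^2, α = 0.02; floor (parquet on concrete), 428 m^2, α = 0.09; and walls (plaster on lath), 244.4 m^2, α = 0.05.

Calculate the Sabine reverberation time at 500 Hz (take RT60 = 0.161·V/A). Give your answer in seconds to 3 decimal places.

Total absorption A = 428*0.83 + 17.8*0.04 + 6.6*0.02 + 428*0.09 + 244.4*0.05
  = 355.240 + 0.712 + 0.132 + 38.520 + 12.220 = 406.824 m^2 sabins.
Volume V = 24.6 × 17.4 × 3.2 = 1369.728 m³.
T = 0.161 V/A = 0.161·1369.728/406.824 = 0.542 s.

0.542 s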